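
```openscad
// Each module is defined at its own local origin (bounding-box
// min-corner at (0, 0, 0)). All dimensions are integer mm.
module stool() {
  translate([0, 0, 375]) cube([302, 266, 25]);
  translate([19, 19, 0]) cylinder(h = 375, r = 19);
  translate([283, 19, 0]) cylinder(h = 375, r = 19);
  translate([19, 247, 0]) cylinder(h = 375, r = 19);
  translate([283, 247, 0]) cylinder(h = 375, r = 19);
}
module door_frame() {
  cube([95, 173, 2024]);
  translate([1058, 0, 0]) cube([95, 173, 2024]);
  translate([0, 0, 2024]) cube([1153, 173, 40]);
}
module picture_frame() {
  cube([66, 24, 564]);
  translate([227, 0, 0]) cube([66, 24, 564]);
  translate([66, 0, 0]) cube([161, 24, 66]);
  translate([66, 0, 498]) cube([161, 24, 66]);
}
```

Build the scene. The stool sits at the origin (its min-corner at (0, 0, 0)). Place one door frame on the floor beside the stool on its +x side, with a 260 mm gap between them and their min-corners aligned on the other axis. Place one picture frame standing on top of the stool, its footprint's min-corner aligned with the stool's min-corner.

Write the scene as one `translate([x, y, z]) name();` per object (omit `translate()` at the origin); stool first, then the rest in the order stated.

stool();
translate([562, 0, 0]) door_frame();
translate([0, 0, 400]) picture_frame();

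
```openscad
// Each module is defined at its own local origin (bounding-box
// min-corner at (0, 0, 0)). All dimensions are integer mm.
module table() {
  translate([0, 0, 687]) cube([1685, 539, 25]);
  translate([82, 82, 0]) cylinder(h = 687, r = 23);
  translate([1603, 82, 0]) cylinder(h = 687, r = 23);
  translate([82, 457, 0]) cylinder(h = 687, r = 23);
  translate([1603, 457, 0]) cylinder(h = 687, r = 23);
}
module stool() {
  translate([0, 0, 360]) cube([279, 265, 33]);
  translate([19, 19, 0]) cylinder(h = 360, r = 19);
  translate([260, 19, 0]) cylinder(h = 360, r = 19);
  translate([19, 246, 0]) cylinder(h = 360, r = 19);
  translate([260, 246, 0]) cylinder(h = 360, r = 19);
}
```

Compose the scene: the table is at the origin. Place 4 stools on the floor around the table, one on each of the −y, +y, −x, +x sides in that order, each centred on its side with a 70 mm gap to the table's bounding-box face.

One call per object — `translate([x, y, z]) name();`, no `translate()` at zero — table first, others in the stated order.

table();
translate([703, -335, 0]) stool();
translate([703, 609, 0]) stool();
translate([-349, 137, 0]) stool();
translate([1755, 137, 0]) stool();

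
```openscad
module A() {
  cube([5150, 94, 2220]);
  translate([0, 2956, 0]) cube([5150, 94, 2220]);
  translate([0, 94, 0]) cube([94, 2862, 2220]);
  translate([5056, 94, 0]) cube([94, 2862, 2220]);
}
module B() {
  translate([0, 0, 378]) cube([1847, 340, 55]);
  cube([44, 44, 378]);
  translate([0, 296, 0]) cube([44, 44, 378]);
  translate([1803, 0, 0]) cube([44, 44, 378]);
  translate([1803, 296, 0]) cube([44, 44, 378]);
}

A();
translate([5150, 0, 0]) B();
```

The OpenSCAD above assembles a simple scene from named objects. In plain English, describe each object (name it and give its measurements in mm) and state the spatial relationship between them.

A is a box-shaped house frame (walls only): outside footprint 5150×3050 mm, wall height 2220 mm, wall thickness 94 mm. The two y-facing walls run the full x-width; the two x-facing walls fit between the inner faces of the y-facing walls.

B is a bench: a 1847×340 mm seat slab, 55 mm thick, top at z = 433 mm, on four 44×44 mm square legs flush with the seat corners and standing on z = 0.

The bench is against the house frame's +x side, with their −y faces flush.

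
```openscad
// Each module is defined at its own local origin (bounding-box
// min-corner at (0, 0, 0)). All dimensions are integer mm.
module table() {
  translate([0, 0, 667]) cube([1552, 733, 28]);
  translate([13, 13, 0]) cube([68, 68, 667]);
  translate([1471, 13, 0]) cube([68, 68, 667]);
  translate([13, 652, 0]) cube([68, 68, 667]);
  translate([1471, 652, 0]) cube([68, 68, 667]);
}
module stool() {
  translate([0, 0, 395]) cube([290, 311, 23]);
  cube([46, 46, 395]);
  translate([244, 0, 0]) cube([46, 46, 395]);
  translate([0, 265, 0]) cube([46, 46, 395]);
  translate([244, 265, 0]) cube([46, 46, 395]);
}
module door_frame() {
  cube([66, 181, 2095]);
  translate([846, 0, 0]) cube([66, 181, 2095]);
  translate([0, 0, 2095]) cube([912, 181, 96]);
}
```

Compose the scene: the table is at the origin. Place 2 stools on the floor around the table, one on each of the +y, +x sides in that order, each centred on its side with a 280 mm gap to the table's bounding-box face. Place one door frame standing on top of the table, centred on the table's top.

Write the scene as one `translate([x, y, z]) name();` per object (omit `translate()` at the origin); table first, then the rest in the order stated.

table();
translate([631, 1013, 0]) stool();
translate([1832, 211, 0]) stool();
translate([320, 276, 695]) door_frame();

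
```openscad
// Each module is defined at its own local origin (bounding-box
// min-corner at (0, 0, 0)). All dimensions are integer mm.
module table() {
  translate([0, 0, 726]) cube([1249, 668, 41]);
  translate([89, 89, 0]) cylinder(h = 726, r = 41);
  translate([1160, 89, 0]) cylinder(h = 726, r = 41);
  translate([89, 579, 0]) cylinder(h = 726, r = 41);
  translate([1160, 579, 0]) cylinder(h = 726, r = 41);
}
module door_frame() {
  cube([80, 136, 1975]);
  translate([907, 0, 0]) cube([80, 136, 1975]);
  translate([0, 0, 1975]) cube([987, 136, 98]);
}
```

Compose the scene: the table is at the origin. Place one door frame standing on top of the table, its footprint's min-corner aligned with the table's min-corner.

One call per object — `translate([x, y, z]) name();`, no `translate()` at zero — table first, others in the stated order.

table();
translate([0, 0, 767]) door_frame();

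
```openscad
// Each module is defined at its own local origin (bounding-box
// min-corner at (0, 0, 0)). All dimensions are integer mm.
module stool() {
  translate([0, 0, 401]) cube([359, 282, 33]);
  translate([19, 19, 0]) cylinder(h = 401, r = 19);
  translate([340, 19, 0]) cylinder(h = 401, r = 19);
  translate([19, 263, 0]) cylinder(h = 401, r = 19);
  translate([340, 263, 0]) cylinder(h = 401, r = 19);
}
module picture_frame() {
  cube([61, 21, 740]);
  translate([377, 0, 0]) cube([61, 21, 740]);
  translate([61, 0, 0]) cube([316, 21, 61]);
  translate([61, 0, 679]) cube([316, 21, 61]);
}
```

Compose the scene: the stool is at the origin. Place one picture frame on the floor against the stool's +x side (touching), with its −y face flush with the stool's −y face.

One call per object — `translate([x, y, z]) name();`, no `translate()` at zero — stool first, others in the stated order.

stool();
translate([359, 0, 0]) picture_frame();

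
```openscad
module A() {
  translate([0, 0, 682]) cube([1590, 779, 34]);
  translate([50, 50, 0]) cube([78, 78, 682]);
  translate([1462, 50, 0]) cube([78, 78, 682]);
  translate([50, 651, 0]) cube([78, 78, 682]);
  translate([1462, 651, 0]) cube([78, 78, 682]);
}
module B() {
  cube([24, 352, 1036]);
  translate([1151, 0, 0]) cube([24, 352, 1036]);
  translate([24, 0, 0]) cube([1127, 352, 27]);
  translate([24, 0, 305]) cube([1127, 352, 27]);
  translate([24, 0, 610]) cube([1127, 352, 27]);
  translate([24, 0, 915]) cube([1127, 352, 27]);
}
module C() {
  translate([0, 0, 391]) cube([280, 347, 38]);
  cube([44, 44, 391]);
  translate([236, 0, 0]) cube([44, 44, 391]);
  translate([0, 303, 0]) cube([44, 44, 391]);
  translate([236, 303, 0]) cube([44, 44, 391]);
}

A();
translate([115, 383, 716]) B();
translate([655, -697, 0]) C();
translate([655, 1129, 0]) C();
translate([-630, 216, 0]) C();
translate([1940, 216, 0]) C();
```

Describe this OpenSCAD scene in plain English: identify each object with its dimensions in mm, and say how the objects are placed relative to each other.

A is a table: top 1590 mm (x) × 779 mm (y), 34 mm thick, upper face at z = 716 mm, on four 78×78 mm square legs, each inset 50 mm from the nearest pair of top edges, running from z = 0 to the bottom of the top.

B is an open bookshelf. Two side panels, each 24 mm thick, 352 mm deep and 1036 mm tall, stand 1175 mm apart (outside-to-outside). Between them sit 4 shelves, each 27 mm thick and 352 mm deep, spanning the full gap between the sides. The bottom shelf rests on the floor (its underside at z = 0) and the clear gap between one shelf's top and the next shelf's underside is 278 mm.

C is a simple wooden stool: a rectangular seat 280 mm (x) by 347 mm (y), 38 mm thick, top face at z = 429 mm, on four square legs, each 44×44 mm in cross-section. The legs rest on z = 0, each flush with a corner of the seat.

The bookshelf is on top of the table. Four stools sit around the table at the −y, +y, −x, +x sides.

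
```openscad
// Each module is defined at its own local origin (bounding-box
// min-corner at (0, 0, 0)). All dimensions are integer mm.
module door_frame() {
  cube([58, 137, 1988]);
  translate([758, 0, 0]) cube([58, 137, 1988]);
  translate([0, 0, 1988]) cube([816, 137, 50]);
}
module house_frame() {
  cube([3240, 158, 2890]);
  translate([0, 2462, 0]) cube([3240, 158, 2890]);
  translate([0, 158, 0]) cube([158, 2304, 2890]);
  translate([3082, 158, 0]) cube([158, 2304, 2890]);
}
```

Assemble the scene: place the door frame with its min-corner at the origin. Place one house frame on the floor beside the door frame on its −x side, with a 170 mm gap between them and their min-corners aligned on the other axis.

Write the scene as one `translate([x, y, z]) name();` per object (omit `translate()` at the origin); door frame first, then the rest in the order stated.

door_frame();
translate([-3410, 0, 0]) house_frame();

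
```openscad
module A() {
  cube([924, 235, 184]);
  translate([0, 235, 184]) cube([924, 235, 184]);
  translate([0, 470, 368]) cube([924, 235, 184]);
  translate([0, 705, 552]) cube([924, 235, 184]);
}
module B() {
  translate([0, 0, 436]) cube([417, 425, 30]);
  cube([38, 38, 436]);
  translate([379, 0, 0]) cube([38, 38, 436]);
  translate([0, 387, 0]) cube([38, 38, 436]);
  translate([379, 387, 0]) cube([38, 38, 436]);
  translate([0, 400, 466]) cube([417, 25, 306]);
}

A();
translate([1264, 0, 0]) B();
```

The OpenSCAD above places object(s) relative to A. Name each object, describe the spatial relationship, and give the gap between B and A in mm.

The chair's nearest face is 340 mm from the staircase's +x face.

A is a staircase. B is a chair. The chair is on the floor beside the staircase on its +x side. The gap between the chair and the staircase is 340 mm.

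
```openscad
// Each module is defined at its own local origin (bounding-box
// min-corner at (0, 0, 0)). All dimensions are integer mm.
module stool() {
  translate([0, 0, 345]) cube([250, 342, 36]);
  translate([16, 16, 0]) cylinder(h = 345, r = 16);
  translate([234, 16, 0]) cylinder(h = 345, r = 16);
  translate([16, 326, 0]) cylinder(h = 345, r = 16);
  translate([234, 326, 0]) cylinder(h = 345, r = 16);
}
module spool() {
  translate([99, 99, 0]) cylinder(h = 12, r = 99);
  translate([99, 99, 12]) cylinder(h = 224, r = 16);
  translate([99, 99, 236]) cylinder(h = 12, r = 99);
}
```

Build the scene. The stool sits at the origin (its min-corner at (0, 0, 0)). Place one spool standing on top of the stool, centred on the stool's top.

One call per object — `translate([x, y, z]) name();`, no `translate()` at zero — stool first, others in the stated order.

stool();
translate([26, 72, 381]) spool();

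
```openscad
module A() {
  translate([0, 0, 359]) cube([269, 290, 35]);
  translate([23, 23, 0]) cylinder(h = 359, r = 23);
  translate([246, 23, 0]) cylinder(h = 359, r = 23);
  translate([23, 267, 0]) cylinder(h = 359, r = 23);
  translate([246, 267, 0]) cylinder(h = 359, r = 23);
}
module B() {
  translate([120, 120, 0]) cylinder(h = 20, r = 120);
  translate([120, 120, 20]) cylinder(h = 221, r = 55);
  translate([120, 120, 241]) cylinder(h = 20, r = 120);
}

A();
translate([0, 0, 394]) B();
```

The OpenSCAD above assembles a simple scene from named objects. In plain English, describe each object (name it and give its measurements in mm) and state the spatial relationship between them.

A is a four-legged stool. The seat is a 269×290×35 mm slab whose top surface is at z = 394 mm; four round legs, each 46 mm in diameter, run from the floor (z = 0) to the underside of the seat, each leg's axis is inset half a diameter from the nearest pair of seat edges (so the leg's bounding box is flush with the corner).

B is a spool: two coaxial disc flanges of radius 120 mm and thickness 20 mm, joined by a core cylinder of radius 55 mm and height 221 mm. The lower flange rests on z = 0 and the three cylinders share a vertical axis.

The spool is on top of the stool.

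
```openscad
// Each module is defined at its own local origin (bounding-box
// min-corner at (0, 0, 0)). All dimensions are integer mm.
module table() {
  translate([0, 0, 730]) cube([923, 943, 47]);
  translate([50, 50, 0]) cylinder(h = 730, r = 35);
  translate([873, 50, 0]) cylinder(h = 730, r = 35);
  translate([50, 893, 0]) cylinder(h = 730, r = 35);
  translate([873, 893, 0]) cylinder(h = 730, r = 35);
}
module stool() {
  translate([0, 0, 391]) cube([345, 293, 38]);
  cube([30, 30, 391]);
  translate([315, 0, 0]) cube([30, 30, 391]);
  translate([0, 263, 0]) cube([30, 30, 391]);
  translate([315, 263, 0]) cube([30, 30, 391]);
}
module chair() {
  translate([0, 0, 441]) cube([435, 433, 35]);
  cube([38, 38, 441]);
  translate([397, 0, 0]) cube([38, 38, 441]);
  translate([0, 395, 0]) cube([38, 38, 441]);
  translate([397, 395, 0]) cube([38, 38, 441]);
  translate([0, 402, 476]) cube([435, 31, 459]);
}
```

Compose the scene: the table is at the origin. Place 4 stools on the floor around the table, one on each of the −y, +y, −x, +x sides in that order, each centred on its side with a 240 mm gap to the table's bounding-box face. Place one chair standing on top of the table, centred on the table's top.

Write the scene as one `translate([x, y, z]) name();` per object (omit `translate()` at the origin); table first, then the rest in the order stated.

table();
translate([289, -533, 0]) stool();
translate([289, 1183, 0]) stool();
translate([-585, 325, 0]) stool();
translate([1163, 325, 0]) stool();
translate([244, 255, 777]) chair();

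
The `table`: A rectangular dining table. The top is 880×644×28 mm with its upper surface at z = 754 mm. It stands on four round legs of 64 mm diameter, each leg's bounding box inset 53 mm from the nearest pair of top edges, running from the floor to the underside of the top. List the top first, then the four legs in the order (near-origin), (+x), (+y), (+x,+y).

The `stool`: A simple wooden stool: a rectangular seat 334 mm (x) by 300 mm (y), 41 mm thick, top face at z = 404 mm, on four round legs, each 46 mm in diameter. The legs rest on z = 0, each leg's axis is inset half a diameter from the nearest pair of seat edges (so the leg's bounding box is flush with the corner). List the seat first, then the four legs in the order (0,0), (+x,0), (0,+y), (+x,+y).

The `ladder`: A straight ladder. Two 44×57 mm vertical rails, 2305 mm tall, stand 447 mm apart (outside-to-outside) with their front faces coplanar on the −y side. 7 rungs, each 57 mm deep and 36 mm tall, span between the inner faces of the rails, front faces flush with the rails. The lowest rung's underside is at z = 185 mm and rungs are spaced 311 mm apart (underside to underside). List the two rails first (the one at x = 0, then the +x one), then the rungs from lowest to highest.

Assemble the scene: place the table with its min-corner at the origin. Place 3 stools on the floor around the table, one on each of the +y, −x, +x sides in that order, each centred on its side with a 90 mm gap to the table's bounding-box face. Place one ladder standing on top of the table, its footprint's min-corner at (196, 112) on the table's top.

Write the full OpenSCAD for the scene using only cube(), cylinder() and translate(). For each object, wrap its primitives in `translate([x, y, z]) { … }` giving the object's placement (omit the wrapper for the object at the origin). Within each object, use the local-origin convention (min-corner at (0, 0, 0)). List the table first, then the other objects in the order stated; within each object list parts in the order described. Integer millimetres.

translate([0, 0, 726]) cube([880, 644, 28]);
translate([85, 85, 0]) cylinder(h = 726, r = 32);
translate([795, 85, 0]) cylinder(h = 726, r = 32);
translate([85, 559, 0]) cylinder(h = 726, r = 32);
translate([795, 559, 0]) cylinder(h = 726, r = 32);
translate([273, 734, 0]) {
  translate([0, 0, 363]) cube([334, 300, 41]);
  translate([23, 23, 0]) cylinder(h = 363, r = 23);
  translate([311, 23, 0]) cylinder(h = 363, r = 23);
  translate([23, 277, 0]) cylinder(h = 363, r = 23);
  translate([311, 277, 0]) cylinder(h = 363, r = 23);
}
translate([-424, 172, 0]) {
  translate([0, 0, 363]) cube([334, 300, 41]);
  translate([23, 23, 0]) cylinder(h = 363, r = 23);
  translate([311, 23, 0]) cylinder(h = 363, r = 23);
  translate([23, 277, 0]) cylinder(h = 363, r = 23);
  translate([311, 277, 0]) cylinder(h = 363, r = 23);
}
translate([970, 172, 0]) {
  translate([0, 0, 363]) cube([334, 300, 41]);
  translate([23, 23, 0]) cylinder(h = 363, r = 23);
  translate([311, 23, 0]) cylinder(h = 363, r = 23);
  translate([23, 277, 0]) cylinder(h = 363, r = 23);
  translate([311, 277, 0]) cylinder(h = 363, r = 23);
}
translate([196, 112, 754]) {
  cube([44, 57, 2305]);
  translate([403, 0, 0]) cube([44, 57, 2305]);
  translate([44, 0, 185]) cube([359, 57, 36]);
  translate([44, 0, 496]) cube([359, 57, 36]);
  translate([44, 0, 807]) cube([359, 57, 36]);
  translate([44, 0, 1118]) cube([359, 57, 36]);
  translate([44, 0, 1429]) cube([359, 57, 36]);
  translate([44, 0, 1740]) cube([359, 57, 36]);
  translate([44, 0, 2051]) cube([359, 57, 36]);
}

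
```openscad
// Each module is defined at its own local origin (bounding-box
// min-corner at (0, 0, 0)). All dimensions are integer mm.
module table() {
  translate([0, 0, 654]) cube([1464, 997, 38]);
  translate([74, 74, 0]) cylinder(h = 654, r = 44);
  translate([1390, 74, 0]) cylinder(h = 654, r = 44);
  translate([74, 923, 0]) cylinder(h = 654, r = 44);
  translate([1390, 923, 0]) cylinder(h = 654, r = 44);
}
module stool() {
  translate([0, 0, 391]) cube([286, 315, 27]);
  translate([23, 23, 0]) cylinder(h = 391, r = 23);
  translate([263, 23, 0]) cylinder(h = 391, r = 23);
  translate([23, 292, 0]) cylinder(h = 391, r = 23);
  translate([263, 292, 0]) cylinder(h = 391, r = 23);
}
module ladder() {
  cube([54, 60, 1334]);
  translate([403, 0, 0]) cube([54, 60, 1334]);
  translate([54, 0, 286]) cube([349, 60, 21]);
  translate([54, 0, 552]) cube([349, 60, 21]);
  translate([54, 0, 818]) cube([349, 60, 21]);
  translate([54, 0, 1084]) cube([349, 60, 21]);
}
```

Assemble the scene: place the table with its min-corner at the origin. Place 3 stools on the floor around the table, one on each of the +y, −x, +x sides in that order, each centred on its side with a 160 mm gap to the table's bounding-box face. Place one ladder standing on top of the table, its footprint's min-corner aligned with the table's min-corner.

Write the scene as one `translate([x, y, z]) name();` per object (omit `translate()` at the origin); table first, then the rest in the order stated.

table();
translate([589, 1157, 0]) stool();
translate([-446, 341, 0]) stool();
translate([1624, 341, 0]) stool();
translate([0, 0, 692]) ladder();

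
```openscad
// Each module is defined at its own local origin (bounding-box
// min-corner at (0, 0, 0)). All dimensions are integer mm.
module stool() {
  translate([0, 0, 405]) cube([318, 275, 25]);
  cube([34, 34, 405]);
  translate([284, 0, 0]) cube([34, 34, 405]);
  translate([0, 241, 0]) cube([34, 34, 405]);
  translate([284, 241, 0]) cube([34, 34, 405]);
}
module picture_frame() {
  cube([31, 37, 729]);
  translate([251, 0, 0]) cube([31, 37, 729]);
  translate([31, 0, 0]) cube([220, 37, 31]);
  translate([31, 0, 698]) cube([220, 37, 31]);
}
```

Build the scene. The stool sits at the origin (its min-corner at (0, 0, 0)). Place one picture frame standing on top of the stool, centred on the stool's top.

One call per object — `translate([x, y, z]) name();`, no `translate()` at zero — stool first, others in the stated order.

stool();
translate([18, 119, 430]) picture_frame();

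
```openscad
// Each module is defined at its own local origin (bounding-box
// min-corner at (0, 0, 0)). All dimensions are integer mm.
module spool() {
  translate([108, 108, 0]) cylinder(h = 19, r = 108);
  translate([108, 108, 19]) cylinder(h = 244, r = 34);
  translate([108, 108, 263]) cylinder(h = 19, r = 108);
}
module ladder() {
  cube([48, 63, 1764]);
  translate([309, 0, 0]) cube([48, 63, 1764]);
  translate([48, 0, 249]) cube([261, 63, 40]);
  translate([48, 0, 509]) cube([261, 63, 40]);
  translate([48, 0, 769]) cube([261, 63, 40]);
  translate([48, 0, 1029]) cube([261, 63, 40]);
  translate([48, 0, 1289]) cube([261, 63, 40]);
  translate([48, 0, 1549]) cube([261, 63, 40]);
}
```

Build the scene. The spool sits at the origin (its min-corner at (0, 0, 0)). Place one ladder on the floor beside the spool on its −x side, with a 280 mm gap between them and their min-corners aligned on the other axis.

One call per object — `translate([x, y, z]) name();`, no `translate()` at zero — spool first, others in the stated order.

spool();
translate([-637, 0, 0]) ladder();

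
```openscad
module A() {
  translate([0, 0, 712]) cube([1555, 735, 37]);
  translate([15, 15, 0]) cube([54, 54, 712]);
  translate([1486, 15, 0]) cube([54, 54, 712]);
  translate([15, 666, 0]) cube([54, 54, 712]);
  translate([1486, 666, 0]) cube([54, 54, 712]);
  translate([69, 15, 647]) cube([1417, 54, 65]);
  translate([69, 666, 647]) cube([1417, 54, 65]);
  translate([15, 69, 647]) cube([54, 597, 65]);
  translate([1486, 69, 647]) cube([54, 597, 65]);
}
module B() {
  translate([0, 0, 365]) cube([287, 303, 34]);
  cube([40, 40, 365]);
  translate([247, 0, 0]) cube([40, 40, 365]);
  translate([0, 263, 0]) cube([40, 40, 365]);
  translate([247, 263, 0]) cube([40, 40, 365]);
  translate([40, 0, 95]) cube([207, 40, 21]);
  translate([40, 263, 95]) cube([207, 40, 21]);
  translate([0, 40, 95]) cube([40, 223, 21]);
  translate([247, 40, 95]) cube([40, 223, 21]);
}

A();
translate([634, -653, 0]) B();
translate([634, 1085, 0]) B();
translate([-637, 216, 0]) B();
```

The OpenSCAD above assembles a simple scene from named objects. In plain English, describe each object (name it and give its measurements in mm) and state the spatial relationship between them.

A is a table: top 1555 mm (x) × 735 mm (y), 37 mm thick, upper face at z = 749 mm, on four 54×54 mm square legs, each inset 15 mm from the nearest pair of top edges, running from z = 0 to the bottom of the top. Four apron rails, 54 mm thick and 65 mm tall, run between adjacent legs with their top edges flush with the underside of the top and their outer faces flush with the legs' outer faces.

B is a four-legged stool. The seat is a 287×303×34 mm slab whose top surface is at z = 399 mm; four square legs, each 40×40 mm in cross-section, run from the floor (z = 0) to the underside of the seat, each flush with a corner of the seat. Four stretchers, 40 mm wide and 21 mm tall, connect adjacent legs with their undersides at z = 95 mm, each running between the inner faces of the legs it joins and aligned with the legs' outer faces on the other axis.

Three stools sit around the table at the −y, +y, −x sides.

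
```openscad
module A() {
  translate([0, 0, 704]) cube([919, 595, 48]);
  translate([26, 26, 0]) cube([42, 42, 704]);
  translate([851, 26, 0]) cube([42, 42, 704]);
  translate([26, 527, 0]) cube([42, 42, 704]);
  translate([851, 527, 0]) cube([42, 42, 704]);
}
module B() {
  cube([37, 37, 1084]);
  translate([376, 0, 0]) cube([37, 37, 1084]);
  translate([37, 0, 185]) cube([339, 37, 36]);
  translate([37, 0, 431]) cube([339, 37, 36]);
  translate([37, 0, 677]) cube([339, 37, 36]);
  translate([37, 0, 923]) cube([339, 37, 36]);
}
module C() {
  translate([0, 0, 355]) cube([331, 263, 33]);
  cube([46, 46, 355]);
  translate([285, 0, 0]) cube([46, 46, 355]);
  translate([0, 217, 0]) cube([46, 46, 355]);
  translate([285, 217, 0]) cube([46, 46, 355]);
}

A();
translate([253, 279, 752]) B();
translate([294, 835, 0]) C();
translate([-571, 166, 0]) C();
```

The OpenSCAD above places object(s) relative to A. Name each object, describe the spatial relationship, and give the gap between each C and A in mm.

A is a table. B is a ladder. C is a stool. The ladder is on top of the table, centred. Two stools sit around the table at the +y, −x sides. The gap between each stool and the table is 240 mm.

Each stool's nearest face is 240 mm from the table's bounding box.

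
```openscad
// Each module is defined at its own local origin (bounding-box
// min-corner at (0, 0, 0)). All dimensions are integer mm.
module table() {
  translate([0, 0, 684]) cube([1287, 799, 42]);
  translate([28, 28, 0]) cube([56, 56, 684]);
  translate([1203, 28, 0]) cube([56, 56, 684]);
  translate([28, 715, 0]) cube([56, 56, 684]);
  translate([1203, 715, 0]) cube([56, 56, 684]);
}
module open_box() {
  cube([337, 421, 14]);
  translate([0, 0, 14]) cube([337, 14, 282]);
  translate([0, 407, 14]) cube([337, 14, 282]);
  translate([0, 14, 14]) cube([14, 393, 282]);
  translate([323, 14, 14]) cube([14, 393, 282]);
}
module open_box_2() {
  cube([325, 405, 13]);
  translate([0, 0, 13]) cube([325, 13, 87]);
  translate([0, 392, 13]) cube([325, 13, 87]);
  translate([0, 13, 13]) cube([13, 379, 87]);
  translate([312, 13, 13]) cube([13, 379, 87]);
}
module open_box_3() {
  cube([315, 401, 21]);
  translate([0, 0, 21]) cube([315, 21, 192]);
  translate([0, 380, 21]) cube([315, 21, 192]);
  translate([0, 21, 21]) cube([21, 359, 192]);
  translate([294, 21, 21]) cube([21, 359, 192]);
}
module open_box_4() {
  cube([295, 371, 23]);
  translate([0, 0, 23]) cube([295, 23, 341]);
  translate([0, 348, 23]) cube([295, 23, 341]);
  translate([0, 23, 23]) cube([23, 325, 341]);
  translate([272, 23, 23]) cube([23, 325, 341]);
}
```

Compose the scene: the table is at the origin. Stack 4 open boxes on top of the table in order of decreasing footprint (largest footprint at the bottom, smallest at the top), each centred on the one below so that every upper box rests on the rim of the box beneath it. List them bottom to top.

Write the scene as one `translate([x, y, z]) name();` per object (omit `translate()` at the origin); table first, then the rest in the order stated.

table();
translate([475, 189, 726]) open_box();
translate([481, 197, 1022]) open_box_2();
translate([486, 199, 1122]) open_box_3();
translate([496, 214, 1335]) open_box_4();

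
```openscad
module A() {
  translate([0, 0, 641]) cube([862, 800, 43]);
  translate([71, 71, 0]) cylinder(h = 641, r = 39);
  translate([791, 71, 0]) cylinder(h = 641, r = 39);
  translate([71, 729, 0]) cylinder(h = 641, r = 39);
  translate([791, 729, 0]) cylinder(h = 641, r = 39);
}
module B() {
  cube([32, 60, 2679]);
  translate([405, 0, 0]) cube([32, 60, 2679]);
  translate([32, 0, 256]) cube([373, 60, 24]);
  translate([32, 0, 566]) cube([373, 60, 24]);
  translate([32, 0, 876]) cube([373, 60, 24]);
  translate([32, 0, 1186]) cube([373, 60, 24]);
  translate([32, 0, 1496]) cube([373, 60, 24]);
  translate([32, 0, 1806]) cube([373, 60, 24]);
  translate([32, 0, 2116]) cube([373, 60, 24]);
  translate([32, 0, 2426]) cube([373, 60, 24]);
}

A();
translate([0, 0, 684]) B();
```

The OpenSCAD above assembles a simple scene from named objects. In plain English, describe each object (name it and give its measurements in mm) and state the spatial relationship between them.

A is a table: top 862 mm (x) × 800 mm (y), 43 mm thick, upper face at z = 684 mm, on four round legs of 78 mm diameter, each leg's bounding box inset 32 mm from the nearest pair of top edges, running from z = 0 to the bottom of the top.

B is a wooden ladder with two side rails of 32×60 mm section and 2679 mm height, set 437 mm apart overall. Between them run 8 rectangular rungs (60 mm deep, 24 mm thick), front faces flush with the rails' −y face. The bottom of the first rung is 256 mm above the floor and each subsequent rung is 310 mm higher than the one below.

The ladder is on top of the table.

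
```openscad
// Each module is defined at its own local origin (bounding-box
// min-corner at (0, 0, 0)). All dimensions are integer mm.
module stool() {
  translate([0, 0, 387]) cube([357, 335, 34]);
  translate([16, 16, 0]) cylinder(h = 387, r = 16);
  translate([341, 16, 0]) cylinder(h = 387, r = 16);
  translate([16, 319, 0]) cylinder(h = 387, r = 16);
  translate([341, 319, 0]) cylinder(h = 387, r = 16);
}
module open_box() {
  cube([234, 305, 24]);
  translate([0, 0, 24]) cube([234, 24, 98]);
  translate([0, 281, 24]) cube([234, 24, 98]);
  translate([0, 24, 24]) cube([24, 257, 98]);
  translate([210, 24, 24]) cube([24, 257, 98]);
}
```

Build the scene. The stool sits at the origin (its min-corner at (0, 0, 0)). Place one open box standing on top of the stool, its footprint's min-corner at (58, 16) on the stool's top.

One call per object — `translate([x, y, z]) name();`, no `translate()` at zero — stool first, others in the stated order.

stool();
translate([58, 16, 421]) open_box();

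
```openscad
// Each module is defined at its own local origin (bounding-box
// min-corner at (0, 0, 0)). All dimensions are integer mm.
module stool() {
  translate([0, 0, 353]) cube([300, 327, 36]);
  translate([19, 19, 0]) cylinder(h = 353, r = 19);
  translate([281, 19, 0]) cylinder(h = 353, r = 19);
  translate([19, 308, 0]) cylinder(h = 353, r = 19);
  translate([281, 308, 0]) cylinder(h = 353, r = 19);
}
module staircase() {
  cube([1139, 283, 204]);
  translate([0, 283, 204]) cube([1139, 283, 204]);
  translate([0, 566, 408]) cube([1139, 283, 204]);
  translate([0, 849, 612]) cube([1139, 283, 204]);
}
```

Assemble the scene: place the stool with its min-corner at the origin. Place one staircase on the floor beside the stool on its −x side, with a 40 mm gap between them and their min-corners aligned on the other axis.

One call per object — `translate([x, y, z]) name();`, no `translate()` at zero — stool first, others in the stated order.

stool();
translate([-1179, 0, 0]) staircase();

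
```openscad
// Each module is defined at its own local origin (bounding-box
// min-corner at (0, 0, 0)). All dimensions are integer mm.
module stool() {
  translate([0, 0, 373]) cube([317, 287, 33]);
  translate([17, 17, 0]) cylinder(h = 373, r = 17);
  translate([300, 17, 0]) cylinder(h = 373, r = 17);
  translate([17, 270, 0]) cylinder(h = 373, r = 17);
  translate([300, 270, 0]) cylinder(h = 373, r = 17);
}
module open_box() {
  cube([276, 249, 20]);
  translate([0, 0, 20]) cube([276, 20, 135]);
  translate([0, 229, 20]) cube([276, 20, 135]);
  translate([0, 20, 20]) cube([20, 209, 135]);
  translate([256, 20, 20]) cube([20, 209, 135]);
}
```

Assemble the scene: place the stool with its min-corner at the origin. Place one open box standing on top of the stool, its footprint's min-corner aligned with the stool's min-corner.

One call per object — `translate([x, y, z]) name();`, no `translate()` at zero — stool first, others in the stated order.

stool();
translate([0, 0, 406]) open_box();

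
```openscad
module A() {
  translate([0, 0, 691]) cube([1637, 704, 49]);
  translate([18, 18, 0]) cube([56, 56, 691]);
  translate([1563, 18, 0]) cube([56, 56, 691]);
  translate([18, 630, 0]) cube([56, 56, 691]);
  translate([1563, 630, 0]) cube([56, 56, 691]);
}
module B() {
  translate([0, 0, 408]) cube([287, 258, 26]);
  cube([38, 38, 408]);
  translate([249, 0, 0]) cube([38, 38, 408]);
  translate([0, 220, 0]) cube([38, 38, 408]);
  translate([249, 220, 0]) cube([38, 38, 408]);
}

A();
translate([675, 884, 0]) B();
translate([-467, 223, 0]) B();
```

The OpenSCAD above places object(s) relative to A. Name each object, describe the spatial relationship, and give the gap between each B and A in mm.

Each stool's nearest face is 180 mm from the table's bounding box.

A is a table. B is a stool. Two stools sit around the table at the +y, −x sides. The gap between each stool and the table is 180 mm.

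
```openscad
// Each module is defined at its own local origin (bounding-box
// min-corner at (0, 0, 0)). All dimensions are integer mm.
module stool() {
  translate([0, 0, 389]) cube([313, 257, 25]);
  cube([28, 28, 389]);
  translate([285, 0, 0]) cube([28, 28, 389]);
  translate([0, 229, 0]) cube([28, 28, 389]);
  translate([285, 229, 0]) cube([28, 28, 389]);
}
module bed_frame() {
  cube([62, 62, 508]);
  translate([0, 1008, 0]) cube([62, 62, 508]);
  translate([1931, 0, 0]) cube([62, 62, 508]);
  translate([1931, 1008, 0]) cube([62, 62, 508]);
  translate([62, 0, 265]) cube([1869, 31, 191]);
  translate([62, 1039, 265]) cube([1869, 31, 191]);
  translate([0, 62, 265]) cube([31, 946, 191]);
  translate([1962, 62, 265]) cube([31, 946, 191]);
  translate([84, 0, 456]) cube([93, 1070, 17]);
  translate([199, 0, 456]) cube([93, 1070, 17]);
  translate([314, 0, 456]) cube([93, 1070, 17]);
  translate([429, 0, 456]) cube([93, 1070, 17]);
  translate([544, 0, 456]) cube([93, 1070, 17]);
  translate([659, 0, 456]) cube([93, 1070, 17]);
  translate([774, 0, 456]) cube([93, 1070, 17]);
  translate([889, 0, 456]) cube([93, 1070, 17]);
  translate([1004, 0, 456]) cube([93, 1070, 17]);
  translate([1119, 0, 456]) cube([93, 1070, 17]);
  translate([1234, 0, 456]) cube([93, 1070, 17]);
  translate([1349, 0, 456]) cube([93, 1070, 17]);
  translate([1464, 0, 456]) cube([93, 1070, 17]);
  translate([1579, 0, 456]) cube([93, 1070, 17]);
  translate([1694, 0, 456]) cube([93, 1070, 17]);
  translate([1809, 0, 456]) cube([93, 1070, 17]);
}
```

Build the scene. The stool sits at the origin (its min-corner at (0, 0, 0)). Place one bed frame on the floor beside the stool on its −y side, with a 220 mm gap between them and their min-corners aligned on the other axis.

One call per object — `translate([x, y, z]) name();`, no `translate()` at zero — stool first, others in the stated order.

stool();
translate([0, -1290, 0]) bed_frame();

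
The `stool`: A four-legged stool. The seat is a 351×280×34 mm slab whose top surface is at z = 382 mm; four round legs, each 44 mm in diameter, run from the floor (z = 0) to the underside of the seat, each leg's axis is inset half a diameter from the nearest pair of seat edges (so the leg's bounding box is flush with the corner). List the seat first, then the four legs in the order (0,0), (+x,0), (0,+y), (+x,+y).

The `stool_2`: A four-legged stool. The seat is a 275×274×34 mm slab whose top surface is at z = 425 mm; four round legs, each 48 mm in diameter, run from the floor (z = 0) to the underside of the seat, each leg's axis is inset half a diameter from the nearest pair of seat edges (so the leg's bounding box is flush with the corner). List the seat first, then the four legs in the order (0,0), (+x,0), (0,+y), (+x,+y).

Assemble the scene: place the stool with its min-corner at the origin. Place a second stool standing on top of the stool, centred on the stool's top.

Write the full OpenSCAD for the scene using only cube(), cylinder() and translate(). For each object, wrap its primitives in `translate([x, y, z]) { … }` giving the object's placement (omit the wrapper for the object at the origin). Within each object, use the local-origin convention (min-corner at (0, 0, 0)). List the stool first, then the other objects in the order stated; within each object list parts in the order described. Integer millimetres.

translate([0, 0, 348]) cube([351, 280, 34]);
translate([22, 22, 0]) cylinder(h = 348, r = 22);
translate([329, 22, 0]) cylinder(h = 348, r = 22);
translate([22, 258, 0]) cylinder(h = 348, r = 22);
translate([329, 258, 0]) cylinder(h = 348, r = 22);
translate([38, 3, 382]) {
  translate([0, 0, 391]) cube([275, 274, 34]);
  translate([24, 24, 0]) cylinder(h = 391, r = 24);
  translate([251, 24, 0]) cylinder(h = 391, r = 24);
  translate([24, 250, 0]) cylinder(h = 391, r = 24);
  translate([251, 250, 0]) cylinder(h = 391, r = 24);
}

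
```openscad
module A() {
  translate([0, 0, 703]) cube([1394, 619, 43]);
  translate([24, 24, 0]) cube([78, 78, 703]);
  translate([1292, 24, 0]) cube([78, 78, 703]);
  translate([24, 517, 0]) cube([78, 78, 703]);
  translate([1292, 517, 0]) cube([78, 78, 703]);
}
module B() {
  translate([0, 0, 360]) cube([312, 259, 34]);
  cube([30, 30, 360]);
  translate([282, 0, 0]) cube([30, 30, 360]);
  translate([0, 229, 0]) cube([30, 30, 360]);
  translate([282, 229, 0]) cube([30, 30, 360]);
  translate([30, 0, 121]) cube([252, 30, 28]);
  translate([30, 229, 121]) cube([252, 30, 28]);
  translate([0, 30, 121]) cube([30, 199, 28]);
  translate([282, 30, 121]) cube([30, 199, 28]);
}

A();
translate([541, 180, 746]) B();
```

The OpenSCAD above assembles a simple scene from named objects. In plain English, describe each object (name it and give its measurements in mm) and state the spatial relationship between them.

A is a table: top 1394 mm (x) × 619 mm (y), 43 mm thick, upper face at z = 746 mm, on four 78×78 mm square legs, each inset 24 mm from the nearest pair of top edges, running from z = 0 to the bottom of the top.

B is a simple wooden stool: a rectangular seat 312 mm (x) by 259 mm (y), 34 mm thick, top face at z = 394 mm, on four square legs, each 30×30 mm in cross-section. The legs rest on z = 0, each flush with a corner of the seat. Four stretchers, 30 mm wide and 28 mm tall, connect adjacent legs with their undersides at z = 121 mm, each running between the inner faces of the legs it joins and aligned with the legs' outer faces on the other axis.

The stool is on top of the table, centred.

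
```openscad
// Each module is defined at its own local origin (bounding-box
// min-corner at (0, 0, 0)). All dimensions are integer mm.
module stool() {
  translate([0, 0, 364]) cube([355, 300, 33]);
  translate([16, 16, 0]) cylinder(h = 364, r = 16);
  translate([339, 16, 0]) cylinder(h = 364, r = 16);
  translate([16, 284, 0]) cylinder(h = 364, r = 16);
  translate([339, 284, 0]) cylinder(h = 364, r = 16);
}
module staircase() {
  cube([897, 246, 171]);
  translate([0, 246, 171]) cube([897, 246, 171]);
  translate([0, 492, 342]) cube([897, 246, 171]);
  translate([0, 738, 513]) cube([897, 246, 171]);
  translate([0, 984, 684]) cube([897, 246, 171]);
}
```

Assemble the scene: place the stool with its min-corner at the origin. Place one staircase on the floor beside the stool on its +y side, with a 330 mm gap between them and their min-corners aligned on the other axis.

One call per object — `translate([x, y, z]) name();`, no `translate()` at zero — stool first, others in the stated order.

stool();
translate([0, 630, 0]) staircase();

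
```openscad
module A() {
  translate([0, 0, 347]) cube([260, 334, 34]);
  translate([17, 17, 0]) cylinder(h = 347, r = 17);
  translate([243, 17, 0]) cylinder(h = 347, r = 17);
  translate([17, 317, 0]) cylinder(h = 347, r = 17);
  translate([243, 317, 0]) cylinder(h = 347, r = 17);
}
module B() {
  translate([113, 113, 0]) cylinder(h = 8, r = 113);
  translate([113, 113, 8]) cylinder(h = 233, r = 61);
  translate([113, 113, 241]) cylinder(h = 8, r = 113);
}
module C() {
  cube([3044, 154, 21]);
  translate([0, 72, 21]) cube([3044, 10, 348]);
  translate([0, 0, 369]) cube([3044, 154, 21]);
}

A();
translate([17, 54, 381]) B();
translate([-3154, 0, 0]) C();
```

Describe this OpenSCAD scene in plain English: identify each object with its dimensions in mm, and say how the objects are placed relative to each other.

A is a four-legged stool. The seat is 260×334 mm, 34 mm thick, top at z = 381 mm. It stands on four round legs, each 34 mm in diameter, from z = 0 to the seat underside, each leg's axis is inset half a diameter from the nearest pair of seat edges (so the leg's bounding box is flush with the corner).

B is a spool: two coaxial disc flanges of radius 113 mm and thickness 8 mm, joined by a core cylinder of radius 61 mm and height 233 mm. The lower flange rests on z = 0 and the three cylinders share a vertical axis.

C is an I-beam lying along x, 3044 mm long. Overall section height 390 mm. Two flanges 154 mm wide (y) and 21 mm thick, one on the floor and one at the top; a web 10 mm thick runs between them, centred on the flange width.

The spool is on top of the stool, centred. The I-beam is on the floor beside the stool on its −x side.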